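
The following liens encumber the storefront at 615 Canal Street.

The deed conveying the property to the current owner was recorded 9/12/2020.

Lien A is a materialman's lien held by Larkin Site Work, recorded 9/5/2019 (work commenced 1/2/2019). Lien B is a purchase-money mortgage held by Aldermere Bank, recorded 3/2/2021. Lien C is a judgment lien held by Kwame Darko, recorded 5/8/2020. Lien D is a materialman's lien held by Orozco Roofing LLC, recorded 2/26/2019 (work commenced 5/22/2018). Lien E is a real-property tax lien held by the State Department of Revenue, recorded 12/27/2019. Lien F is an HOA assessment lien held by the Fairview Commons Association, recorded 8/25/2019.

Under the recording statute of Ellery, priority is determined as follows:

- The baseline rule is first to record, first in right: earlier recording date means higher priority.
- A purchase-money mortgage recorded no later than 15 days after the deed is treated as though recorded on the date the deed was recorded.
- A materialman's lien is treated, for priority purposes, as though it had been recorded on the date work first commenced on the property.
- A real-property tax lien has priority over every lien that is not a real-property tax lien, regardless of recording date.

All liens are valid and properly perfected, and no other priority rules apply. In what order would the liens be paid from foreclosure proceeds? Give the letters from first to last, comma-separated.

E, D, A, F, C, B

Effective dates: A's effective date is 1/2/2019, when work began; B missed the 15-day window (171 days after the deed), so its recording date stands; D relates back to 5/22/2018 (work commenced).
As a real-property tax lien, E is senior to every other lien.
The other liens, earliest effective date first: D (5/22/2018), A (1/2/2019), F (8/25/2019), C (5/8/2020), B (3/2/2021).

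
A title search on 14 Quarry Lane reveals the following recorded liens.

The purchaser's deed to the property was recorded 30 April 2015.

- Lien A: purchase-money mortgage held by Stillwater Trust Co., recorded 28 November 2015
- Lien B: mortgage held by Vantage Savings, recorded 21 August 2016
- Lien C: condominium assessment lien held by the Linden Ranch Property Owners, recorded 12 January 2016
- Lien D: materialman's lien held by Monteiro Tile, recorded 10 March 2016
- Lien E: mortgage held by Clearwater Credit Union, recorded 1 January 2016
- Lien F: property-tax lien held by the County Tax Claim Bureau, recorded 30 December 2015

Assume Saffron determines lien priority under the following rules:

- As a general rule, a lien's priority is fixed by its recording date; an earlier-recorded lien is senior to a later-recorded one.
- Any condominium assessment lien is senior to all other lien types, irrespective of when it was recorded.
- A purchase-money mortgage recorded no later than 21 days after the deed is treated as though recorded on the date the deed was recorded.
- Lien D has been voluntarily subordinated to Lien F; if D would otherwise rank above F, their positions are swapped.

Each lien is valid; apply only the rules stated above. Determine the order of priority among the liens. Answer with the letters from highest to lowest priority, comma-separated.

C, A, F, E, D, B

Adjusting effective dates: A was recorded 212 days after the deed — beyond 21 days — so no relation-back applies.
C, as a condominium assessment lien, has superpriority and ranks first.
Among the remaining liens, by effective date: A (28 November 2015), F (30 December 2015), E (1 January 2016), D (10 March 2016), B (21 August 2016).
Since D is not senior to F, the subordination leaves the order unchanged.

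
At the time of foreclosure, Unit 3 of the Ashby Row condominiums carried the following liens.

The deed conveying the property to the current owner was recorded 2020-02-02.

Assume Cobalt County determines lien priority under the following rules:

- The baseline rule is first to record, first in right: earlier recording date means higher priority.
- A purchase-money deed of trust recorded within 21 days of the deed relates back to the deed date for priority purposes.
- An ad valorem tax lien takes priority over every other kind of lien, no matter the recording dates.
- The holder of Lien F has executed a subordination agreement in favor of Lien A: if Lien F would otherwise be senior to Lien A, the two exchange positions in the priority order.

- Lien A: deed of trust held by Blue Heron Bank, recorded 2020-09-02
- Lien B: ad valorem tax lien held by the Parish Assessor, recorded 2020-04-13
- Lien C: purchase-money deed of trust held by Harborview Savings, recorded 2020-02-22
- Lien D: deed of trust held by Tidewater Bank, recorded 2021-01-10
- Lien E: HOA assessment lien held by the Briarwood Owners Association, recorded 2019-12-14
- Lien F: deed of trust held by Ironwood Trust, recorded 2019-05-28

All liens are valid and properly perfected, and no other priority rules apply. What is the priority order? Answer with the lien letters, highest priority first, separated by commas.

First, effective dates: C was recorded within the 21-day window, so its effective date is the deed date 2020-02-02.
B, as an ad valorem tax lien, has superpriority and ranks first.
Remaining liens by effective date: F (2019-05-28), E (2019-12-14), C (2020-02-02), A (2020-09-02), D (2021-01-10).
The subordination applies — F was senior to A — so F and A swap.

B, A, E, C, F, D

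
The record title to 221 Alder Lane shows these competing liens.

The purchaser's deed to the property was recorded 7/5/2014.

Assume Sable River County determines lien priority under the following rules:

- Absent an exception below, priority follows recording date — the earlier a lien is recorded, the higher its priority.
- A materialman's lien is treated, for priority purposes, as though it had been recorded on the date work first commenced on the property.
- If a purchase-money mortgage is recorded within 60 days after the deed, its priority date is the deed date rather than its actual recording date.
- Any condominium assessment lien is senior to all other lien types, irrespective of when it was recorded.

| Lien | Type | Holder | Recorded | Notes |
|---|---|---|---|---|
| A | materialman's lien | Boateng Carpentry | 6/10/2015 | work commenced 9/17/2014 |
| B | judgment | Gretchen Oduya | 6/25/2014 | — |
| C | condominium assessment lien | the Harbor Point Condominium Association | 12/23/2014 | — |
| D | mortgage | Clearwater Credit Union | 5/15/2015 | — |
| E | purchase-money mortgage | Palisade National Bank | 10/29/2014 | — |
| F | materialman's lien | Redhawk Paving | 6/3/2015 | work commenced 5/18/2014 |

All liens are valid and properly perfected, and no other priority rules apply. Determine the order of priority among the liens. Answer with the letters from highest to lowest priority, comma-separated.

Adjusting effective dates: A is treated as recorded 9/17/2014, the work-commencement date; E missed the 60-day window (116 days after the deed), so its recording date stands; F's effective date is 5/18/2014, when work began.
C is a condominium assessment lien, so it outranks all other liens regardless of date.
The other liens, earliest effective date first: F (5/18/2014), B (6/25/2014), A (9/17/2014), E (10/29/2014), D (5/15/2015).

C, F, B, A, E, D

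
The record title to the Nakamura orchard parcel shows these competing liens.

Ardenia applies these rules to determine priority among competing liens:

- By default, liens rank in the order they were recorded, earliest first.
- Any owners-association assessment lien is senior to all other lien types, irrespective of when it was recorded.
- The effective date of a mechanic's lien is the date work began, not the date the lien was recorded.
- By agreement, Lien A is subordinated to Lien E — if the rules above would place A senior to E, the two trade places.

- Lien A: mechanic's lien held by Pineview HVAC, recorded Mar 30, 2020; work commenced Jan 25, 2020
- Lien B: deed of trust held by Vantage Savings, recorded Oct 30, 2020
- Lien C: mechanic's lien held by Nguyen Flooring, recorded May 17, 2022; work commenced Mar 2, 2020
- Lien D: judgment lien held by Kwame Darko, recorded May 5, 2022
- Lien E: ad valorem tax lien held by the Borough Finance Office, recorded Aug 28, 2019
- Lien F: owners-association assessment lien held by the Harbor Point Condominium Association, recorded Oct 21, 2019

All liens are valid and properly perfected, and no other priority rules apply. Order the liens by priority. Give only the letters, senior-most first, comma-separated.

First, effective dates: A is treated as recorded Jan 25, 2020, the work-commencement date; C is treated as recorded Mar 2, 2020, the work-commencement date.
F is an owners-association assessment lien, so it outranks all other liens regardless of date.
Among the remaining liens, by effective date: E (Aug 28, 2019), A (Jan 25, 2020), C (Mar 2, 2020), B (Oct 30, 2020), D (May 5, 2022).
Since A is not senior to E, the subordination leaves the order unchanged.

F, E, A, C, B, D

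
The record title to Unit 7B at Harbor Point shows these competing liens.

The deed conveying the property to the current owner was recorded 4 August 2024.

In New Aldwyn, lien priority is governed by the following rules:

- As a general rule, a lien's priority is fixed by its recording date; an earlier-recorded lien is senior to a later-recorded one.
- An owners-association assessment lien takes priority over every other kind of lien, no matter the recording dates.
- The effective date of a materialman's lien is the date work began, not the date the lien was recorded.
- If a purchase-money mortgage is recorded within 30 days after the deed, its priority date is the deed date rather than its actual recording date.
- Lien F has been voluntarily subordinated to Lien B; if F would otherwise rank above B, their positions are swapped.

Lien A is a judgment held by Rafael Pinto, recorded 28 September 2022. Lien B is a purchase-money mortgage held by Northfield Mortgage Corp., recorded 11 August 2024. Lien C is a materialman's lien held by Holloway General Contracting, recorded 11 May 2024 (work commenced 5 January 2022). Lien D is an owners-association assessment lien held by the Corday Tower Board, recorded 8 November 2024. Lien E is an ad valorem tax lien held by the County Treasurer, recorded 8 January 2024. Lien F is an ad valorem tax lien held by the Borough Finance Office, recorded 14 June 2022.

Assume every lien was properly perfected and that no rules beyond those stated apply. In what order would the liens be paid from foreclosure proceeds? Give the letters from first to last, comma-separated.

D, C, B, A, E, F

Effective dates: B was recorded within the 30-day window, so its effective date is the deed date 4 August 2024; C is treated as recorded 5 January 2022, the work-commencement date.
As an owners-association assessment lien, D is senior to every other lien.
The other liens, earliest effective date first: C (5 January 2022), F (14 June 2022), A (28 September 2022), E (8 January 2024), B (4 August 2024).
F is senior to B before the subordination, so the two trade places.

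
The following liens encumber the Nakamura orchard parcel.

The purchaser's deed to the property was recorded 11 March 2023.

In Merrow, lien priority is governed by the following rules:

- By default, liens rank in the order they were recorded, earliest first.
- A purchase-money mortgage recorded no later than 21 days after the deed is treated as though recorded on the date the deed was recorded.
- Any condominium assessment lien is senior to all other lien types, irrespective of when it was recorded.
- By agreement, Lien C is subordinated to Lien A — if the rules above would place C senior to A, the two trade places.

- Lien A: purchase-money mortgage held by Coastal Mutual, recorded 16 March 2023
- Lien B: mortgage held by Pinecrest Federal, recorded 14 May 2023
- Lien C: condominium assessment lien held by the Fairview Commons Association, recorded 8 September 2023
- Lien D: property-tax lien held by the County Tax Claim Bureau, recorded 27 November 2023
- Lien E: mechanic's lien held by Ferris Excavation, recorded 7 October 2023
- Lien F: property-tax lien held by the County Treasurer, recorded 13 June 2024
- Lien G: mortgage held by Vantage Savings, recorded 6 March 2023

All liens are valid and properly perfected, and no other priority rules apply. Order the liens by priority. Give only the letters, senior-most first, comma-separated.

A, G, C, B, E, D, F

First, effective dates: A relates back to the deed date 11 March 2023.
C, as a condominium assessment lien, has superpriority and ranks first.
The other liens, earliest effective date first: G (6 March 2023), A (11 March 2023), B (14 May 2023), E (7 October 2023), D (27 November 2023), F (13 June 2024).
Because C would otherwise rank above A, the subordination swaps them.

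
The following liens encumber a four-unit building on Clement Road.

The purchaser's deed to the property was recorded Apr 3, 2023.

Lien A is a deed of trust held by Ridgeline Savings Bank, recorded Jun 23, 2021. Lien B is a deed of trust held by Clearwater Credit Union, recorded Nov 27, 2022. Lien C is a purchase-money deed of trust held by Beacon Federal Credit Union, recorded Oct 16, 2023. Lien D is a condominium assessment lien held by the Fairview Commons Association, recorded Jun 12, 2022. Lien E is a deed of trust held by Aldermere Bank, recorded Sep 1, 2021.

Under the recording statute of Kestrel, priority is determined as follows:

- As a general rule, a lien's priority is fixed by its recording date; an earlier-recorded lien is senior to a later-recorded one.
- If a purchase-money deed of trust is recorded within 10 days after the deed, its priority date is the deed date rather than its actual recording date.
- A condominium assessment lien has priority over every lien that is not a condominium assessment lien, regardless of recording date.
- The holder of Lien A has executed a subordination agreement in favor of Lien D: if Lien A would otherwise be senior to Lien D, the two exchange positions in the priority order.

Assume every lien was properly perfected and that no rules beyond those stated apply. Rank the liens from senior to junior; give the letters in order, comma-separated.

D, A, E, B, C

Effective dates: C was recorded 196 days after the deed, outside the 10-day window, so it keeps its recording date.
As a condominium assessment lien, D is senior to every other lien.
Ordering the rest by effective date: A (Jun 23, 2021), E (Sep 1, 2021), B (Nov 27, 2022), C (Oct 16, 2023).
Since A is not senior to D, the subordination leaves the order unchanged.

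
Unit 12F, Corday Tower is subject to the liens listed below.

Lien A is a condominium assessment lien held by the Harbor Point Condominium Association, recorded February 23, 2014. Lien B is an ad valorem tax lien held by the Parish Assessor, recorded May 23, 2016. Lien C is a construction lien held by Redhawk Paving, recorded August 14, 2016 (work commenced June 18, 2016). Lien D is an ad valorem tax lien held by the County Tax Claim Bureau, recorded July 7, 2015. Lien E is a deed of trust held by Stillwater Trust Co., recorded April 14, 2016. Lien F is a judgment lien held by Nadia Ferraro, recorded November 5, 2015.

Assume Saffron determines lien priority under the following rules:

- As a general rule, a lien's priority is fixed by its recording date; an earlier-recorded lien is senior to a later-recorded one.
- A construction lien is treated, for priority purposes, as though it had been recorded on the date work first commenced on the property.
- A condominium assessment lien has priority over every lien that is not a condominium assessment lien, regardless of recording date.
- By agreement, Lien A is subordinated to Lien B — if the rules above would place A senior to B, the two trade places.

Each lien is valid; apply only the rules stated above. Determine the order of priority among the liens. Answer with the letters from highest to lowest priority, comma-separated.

B, D, F, E, A, C

Adjusting effective dates: C's effective date is June 18, 2016, when work began.
As a condominium assessment lien, A is senior to every other lien.
Among the remaining liens, by effective date: D (July 7, 2015), F (November 5, 2015), E (April 14, 2016), B (May 23, 2016), C (June 18, 2016).
Because A would otherwise rank above B, the subordination swaps them.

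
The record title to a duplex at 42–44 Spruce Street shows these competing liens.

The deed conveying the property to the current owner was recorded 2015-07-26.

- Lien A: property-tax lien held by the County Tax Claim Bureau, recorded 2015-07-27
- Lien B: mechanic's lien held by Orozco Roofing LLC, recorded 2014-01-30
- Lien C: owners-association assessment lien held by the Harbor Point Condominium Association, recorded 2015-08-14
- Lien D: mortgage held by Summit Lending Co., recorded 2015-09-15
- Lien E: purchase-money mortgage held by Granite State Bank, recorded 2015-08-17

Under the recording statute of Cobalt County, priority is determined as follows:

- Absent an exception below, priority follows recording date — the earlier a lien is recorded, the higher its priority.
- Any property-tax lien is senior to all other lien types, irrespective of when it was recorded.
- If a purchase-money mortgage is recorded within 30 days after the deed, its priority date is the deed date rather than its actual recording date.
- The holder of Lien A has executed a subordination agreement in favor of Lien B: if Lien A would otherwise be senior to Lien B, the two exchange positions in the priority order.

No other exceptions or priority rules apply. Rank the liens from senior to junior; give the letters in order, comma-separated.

Adjusting effective dates: E's effective date is the deed date, 2015-07-26.
A, as a property-tax lien, has superpriority and ranks first.
Ordering the rest by effective date: B (2014-01-30), E (2015-07-26), C (2015-08-14), D (2015-09-15).
A would otherwise be senior to B, so under the subordination agreement A and B exchange positions.

B, A, E, C, D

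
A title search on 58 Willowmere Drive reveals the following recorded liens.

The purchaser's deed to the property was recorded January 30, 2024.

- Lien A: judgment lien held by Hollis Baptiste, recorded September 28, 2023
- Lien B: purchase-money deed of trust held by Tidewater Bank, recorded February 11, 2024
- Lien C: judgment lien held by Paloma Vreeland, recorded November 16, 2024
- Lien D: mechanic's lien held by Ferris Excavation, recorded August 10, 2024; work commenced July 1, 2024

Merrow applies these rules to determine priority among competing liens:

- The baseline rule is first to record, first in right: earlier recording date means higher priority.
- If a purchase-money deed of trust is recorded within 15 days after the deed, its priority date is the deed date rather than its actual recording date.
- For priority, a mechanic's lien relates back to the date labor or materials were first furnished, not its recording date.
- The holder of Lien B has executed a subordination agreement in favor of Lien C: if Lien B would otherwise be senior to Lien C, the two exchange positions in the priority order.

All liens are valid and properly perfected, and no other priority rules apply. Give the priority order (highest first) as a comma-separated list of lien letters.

A, C, D, B

Effective dates after the stated exceptions: B was recorded within the 15-day window, so its effective date is the deed date January 30, 2024; D's effective date is July 1, 2024, when work began.
Sorted by effective date: A (September 28, 2023), B (January 30, 2024), D (July 1, 2024), C (November 16, 2024).
Because B would otherwise rank above C, the subordination swaps them.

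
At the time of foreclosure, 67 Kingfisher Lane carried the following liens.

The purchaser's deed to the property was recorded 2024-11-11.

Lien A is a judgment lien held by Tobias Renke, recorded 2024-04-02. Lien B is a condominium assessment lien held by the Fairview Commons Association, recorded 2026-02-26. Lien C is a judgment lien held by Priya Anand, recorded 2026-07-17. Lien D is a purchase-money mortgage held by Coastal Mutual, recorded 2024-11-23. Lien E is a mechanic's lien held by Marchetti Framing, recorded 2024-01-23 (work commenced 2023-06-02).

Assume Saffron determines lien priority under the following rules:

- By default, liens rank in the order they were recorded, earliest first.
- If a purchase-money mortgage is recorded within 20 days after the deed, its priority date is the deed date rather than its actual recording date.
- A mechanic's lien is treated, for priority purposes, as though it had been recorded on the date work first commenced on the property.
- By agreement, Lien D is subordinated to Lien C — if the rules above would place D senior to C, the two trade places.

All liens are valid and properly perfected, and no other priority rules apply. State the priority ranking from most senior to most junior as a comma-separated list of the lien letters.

E, A, C, B, D

Effective dates after the stated exceptions: D's effective date is the deed date, 2024-11-11; E is treated as recorded 2023-06-02, the work-commencement date.
Sorted by effective date: E (2023-06-02), A (2024-04-02), D (2024-11-11), B (2026-02-26), C (2026-07-17).
D is senior to C before the subordination, so the two trade places.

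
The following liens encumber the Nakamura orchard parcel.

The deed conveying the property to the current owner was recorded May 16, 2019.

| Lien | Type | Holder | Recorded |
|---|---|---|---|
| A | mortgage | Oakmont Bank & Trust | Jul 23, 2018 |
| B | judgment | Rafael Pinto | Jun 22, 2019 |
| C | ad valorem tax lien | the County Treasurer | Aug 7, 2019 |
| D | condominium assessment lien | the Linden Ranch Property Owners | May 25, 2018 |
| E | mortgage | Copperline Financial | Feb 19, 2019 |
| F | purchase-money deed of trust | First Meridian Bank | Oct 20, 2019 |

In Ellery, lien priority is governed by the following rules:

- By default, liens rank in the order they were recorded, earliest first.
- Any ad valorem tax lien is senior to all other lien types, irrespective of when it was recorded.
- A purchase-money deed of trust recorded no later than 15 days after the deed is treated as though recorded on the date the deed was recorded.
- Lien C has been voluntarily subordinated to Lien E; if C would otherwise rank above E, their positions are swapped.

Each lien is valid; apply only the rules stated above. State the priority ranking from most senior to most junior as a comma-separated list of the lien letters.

Effective dates: F was recorded 157 days after the deed, outside the 15-day window, so it keeps its recording date.
As an ad valorem tax lien, C is senior to every other lien.
Ordering the rest by effective date: D (May 25, 2018), A (Jul 23, 2018), E (Feb 19, 2019), B (Jun 22, 2019), F (Oct 20, 2019).
C would otherwise be senior to E, so under the subordination agreement C and E exchange positions.

E, D, A, C, B, F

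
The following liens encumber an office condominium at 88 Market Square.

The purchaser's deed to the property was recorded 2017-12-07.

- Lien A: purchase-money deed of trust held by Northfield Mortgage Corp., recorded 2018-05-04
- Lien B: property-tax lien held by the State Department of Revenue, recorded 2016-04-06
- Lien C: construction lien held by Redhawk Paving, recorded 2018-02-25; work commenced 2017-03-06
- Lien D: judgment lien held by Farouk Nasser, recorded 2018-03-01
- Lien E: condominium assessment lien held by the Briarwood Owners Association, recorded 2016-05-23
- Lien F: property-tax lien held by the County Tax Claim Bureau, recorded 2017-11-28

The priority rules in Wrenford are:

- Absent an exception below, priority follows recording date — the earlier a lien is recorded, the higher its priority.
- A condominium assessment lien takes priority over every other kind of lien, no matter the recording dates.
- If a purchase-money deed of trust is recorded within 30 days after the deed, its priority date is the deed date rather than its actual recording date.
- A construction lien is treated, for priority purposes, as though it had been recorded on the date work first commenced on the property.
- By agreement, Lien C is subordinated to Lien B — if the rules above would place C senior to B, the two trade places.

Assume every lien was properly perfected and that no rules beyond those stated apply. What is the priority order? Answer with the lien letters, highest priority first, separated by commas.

E, B, C, F, D, A

Effective dates after the stated exceptions: A was recorded 148 days after the deed — beyond 30 days — so no relation-back applies; C's effective date is 2017-03-06, when work began.
E, as a condominium assessment lien, has superpriority and ranks first.
Among the remaining liens, by effective date: B (2016-04-06), C (2017-03-06), F (2017-11-28), D (2018-03-01), A (2018-05-04).
Since C is not senior to B, the subordination leaves the order unchanged.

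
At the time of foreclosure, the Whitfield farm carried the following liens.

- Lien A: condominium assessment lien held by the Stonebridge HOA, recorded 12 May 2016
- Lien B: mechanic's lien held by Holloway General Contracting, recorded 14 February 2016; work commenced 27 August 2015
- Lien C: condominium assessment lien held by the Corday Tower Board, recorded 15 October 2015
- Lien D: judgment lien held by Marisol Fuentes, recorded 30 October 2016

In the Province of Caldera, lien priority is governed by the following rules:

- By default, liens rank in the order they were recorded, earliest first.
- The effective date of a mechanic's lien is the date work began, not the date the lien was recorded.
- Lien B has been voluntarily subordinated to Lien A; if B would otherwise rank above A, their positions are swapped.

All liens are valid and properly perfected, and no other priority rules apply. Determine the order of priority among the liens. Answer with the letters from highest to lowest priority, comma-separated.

Effective dates: B relates back to 27 August 2015 (work commenced).
Ordering by effective date: B (27 August 2015), C (15 October 2015), A (12 May 2016), D (30 October 2016).
B is senior to A before the subordination, so the two trade places.

A, C, B, D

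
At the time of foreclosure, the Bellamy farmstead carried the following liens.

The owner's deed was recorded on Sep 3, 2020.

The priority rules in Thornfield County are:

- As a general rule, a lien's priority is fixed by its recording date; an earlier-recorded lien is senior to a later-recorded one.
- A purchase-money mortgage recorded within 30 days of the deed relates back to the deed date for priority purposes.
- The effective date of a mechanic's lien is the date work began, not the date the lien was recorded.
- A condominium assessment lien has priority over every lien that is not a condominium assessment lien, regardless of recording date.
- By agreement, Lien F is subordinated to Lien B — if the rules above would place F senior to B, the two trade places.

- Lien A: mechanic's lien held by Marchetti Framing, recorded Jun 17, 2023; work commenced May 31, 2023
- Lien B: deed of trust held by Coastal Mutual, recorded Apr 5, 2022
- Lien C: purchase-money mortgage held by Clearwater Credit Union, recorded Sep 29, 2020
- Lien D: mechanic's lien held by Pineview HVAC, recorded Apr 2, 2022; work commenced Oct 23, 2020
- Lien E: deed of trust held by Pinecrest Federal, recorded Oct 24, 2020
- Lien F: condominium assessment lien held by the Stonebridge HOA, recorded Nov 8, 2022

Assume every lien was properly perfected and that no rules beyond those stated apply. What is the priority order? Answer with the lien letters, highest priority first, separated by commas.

Adjusting effective dates: A relates back to May 31, 2023 (work commenced); C relates back to the deed date Sep 3, 2020; D relates back to Oct 23, 2020 (work commenced).
F is a condominium assessment lien, so it outranks all other liens regardless of date.
Ordering the rest by effective date: C (Sep 3, 2020), D (Oct 23, 2020), E (Oct 24, 2020), B (Apr 5, 2022), A (May 31, 2023).
F is senior to B before the subordination, so the two trade places.

B, C, D, E, F, A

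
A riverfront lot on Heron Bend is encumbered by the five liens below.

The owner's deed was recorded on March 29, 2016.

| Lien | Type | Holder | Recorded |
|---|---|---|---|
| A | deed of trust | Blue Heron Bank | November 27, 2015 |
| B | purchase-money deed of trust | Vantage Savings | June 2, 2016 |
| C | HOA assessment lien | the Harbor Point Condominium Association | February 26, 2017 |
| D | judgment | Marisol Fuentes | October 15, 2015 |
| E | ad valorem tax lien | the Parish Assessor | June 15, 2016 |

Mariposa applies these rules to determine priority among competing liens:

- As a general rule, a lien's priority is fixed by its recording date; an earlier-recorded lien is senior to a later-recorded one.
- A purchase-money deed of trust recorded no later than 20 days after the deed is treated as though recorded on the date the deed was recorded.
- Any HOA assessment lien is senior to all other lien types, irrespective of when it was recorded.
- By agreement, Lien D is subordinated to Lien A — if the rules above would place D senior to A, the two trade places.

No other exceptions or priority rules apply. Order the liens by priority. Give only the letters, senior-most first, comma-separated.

C, A, D, B, E

Adjusting effective dates: B was recorded 65 days after the deed, outside the 20-day window, so it keeps its recording date.
C, as an HOA assessment lien, has superpriority and ranks first.
Remaining liens by effective date: D (October 15, 2015), A (November 27, 2015), B (June 2, 2016), E (June 15, 2016).
Because D would otherwise rank above A, the subordination swaps them.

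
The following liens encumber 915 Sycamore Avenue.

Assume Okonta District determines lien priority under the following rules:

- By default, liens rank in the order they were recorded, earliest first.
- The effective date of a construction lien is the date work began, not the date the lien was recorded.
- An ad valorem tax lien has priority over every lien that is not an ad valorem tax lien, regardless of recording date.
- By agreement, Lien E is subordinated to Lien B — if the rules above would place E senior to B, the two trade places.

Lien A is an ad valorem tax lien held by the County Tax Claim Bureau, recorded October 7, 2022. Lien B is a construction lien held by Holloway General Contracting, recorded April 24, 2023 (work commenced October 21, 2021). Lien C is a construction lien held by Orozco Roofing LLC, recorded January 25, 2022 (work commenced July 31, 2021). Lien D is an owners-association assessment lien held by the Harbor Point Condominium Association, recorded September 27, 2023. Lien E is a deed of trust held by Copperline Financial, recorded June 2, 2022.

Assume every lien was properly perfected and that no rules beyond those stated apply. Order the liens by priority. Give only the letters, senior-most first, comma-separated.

Effective dates after the stated exceptions: B relates back to October 21, 2021 (work commenced); C's effective date is July 31, 2021, when work began.
A is an ad valorem tax lien, so it outranks all other liens regardless of date.
The other liens, earliest effective date first: C (July 31, 2021), B (October 21, 2021), E (June 2, 2022), D (September 27, 2023).
E already ranks below B; the subordination has no effect.

A, C, B, E, D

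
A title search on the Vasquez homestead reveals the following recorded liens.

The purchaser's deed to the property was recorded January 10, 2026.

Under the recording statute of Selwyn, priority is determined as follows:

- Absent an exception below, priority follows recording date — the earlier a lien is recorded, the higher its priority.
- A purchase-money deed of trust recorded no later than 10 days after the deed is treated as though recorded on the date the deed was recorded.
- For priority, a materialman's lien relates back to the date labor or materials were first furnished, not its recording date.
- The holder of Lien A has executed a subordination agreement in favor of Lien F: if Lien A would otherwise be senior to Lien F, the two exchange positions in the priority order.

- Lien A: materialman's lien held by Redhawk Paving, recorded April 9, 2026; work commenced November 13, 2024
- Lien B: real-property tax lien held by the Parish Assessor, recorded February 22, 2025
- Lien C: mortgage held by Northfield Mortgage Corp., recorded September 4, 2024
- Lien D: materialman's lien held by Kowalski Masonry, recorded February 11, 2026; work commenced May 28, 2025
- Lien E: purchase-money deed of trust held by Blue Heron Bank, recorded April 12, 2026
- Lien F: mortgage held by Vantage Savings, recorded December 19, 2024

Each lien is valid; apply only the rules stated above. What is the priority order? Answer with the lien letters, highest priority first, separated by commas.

First, effective dates: A's effective date is November 13, 2024, when work began; D's effective date is May 28, 2025, when work began; E missed the 10-day window (92 days after the deed), so its recording date stands.
Sorted by effective date: C (September 4, 2024), A (November 13, 2024), F (December 19, 2024), B (February 22, 2025), D (May 28, 2025), E (April 12, 2026).
Because A would otherwise rank above F, the subordination swaps them.

C, F, A, B, D, E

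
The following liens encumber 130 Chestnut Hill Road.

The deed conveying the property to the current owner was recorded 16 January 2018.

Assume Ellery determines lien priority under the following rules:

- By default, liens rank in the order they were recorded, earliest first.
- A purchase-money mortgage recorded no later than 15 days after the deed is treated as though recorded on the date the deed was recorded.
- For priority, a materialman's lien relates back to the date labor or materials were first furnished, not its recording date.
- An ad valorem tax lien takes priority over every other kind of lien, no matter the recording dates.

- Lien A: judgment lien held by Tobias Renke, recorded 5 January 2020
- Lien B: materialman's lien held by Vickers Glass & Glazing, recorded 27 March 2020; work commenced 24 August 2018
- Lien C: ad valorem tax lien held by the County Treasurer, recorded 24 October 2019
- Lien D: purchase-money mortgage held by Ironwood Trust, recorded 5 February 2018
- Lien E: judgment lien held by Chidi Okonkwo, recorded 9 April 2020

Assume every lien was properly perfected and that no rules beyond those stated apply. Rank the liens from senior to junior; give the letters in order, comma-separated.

C, D, B, A, E

Adjusting effective dates: B's effective date is 24 August 2018, when work began; D missed the 15-day window (20 days after the deed), so its recording date stands.
As an ad valorem tax lien, C is senior to every other lien.
Remaining liens by effective date: D (5 February 2018), B (24 August 2018), A (5 January 2020), E (9 April 2020).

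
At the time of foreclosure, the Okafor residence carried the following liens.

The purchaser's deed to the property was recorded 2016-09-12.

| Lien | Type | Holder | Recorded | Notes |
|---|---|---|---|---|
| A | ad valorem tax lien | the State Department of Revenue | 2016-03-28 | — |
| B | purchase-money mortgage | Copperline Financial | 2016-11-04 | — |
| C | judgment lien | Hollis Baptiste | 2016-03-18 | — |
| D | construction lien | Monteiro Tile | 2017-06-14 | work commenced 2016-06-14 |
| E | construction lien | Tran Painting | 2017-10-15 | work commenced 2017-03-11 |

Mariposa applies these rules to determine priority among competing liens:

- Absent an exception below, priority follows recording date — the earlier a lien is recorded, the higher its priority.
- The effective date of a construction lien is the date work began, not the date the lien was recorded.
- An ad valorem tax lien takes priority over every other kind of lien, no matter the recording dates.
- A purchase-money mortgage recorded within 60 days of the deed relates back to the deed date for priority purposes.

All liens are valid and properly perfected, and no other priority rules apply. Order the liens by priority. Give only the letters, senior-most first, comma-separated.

Effective dates after the stated exceptions: B was recorded within the 60-day window, so its effective date is the deed date 2016-09-12; D's effective date is 2016-06-14, when work began; E relates back to 2017-03-11 (work commenced).
A is an ad valorem tax lien and takes priority over every other lien.
The other liens, earliest effective date first: C (2016-03-18), D (2016-06-14), B (2016-09-12), E (2017-03-11).

A, C, D, B, E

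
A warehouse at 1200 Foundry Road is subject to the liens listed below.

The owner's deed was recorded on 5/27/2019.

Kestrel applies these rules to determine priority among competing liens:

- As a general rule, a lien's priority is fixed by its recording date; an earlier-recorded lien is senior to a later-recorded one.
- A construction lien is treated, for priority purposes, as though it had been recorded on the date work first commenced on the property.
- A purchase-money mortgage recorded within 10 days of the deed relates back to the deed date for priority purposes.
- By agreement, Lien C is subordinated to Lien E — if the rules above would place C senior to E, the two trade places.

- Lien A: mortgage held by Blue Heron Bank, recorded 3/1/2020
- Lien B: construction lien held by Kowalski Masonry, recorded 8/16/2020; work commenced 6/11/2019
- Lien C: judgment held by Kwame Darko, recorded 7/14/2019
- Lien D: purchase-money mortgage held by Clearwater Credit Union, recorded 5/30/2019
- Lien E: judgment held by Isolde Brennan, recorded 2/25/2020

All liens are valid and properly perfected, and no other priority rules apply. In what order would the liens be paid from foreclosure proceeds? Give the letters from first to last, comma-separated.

D, B, E, C, A

Effective dates: B is treated as recorded 6/11/2019, the work-commencement date; D relates back to the deed date 5/27/2019.
Sorted by effective date: D (5/27/2019), B (6/11/2019), C (7/14/2019), E (2/25/2020), A (3/1/2020).
Because C would otherwise rank above E, the subordination swaps them.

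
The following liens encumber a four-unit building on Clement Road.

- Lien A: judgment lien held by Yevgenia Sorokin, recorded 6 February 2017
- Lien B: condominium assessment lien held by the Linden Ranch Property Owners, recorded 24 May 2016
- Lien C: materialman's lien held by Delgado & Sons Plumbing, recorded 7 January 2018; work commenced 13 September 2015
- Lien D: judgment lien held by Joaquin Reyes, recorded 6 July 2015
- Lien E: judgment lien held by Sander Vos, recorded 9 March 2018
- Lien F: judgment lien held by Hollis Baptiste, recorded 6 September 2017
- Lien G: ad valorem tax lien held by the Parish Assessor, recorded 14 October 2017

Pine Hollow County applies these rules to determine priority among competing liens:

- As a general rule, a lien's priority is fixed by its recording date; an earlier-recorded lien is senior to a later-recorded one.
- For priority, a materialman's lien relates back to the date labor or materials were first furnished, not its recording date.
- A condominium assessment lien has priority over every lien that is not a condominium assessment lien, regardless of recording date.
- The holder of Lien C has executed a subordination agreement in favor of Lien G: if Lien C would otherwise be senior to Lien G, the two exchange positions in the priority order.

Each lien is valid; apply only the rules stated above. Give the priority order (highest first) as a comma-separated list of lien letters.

Adjusting effective dates: C is treated as recorded 13 September 2015, the work-commencement date.
B is a condominium assessment lien, so it outranks all other liens regardless of date.
The other liens, earliest effective date first: D (6 July 2015), C (13 September 2015), A (6 February 2017), F (6 September 2017), G (14 October 2017), E (9 March 2018).
C would otherwise be senior to G, so under the subordination agreement C and G exchange positions.

B, D, G, A, F, C, E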